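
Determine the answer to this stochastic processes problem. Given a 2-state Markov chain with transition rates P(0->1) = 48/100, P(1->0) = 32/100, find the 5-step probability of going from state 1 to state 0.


Computing P^5 by matrix multiplication.
P = [[0.5200, 0.4800], [0.3200, 0.6800]]
After raising P to the power 5:
P^5(1,0) = 0.3999

0.3999


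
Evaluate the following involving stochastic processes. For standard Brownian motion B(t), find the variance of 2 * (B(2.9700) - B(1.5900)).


Var(alpha*(B(t)-B(s))) = alpha^2 * (t-s)
= 2^2 * (2.9700 - 1.5900)
= 4 * 1.3800
= 5.5200

5.5200


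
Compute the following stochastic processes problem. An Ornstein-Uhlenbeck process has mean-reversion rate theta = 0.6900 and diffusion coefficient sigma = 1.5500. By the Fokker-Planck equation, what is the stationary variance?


Stationary variance = sigma^2 / (2*theta)
= 1.5500^2 / (2*0.6900)
= 2.4025 / 1.3800
= 1.7409

1.7409


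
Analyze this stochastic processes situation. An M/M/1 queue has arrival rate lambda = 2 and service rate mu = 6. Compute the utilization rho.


rho = lambda/mu
= 2/6
= 0.3333

0.3333


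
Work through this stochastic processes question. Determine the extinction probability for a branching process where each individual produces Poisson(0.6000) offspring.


Since mu = 0.6000 <= 1, extinction probability = 1.

1.0000


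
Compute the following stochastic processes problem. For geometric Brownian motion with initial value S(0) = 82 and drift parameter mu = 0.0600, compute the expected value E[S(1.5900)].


E[S(t)] = S(0) * exp(mu * t)
= 82 * exp(0.0600 * 1.5900)
= 82 * 1.1001
= 90.2081

90.2081


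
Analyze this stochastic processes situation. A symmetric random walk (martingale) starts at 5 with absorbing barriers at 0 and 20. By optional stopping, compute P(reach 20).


By optional stopping theorem: E(M at tau) = M(0) = 5
P(hit 20)*20 + P(hit 0)*0 = 5
P(hit 20) = (5 - 0)/(20 - 0) = 1/4 = 0.2500

0.2500


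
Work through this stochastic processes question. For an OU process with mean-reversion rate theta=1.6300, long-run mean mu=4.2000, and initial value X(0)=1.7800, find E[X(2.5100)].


E[X(t)] = mu + (X(0) - mu)*exp(-theta*t)
= 4.2000 + (1.7800 - 4.2000)*exp(-1.6300*2.5100)
= 4.2000 + -2.4200 * 0.0167
= 4.1595

4.1595


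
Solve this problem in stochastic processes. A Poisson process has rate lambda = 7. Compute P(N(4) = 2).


P(N(t)=k) = (lambda*t)^k * exp(-lambda*t) / k!
lambda*t = 28
= 28^2 * exp(-28) / 2!
= 784 * 6.9144e-13 / 2
= 2.7104e-10

2.7104e-10


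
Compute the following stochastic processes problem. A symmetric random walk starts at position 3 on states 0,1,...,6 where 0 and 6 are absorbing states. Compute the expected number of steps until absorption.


For symmetric RW on 0,...,N with absorbing barriers, E(i) = i*(N-i)
E(3) = 3 * 3 = 9

9


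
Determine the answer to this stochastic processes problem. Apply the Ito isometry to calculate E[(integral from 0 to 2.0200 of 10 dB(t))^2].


By Ito isometry: E[(int f dB)^2] = int f^2 dt
= 10^2 * 2.0200
= 100 * 2.0200 = 202.0000

202.0000


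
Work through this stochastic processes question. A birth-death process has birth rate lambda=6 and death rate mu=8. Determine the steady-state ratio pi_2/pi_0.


For birth-death process, pi_n/pi_0 = (lambda/mu)^n
= (6/8)^2
= 0.5625

0.5625


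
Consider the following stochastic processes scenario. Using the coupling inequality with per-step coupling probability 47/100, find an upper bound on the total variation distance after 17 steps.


TV distance bound <= (1-delta)^n
= (1 - 0.4700)^17
= 0.5300^17
= 2.0544e-05

2.0544e-05


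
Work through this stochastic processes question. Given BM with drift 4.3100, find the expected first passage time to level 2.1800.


Expected first passage time = a/mu
= 2.1800/4.3100
= 0.5058

0.5058


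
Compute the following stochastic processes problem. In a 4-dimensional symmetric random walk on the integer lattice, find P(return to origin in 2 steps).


P(return in 2 steps) = P(reverse first step) = 1/(2d)
= 1/8
= 0.1250

0.1250


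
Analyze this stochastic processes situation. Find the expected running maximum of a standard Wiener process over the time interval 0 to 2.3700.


E(max B(s)) = sqrt(2t/pi)
= sqrt(2*2.3700/pi)
= sqrt(1.5088)
= 1.2283

1.2283


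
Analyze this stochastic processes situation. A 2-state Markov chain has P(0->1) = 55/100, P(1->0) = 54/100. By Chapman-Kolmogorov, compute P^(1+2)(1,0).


P^3 = P^1 * P^2
Computing via matrix multiplication of the transition matrix.
Entry (1,0) of P^3 = 0.4958

0.4958


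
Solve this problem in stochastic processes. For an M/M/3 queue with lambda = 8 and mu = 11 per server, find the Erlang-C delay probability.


a = lambda/mu = 0.7273
rho = a/c = 0.2424
Erlang-C formula applied:
C(c,a) = 0.0408

0.0408


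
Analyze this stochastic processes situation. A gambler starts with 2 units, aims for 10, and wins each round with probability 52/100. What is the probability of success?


Gambler's ruin formula:
r = q/p = 0.4800/0.5200 = 0.9231
P(win) = (1 - r^i)/(1 - r^N)
= (1 - 0.9231^2)/(1 - 0.9231^10)
= 0.2685

0.2685


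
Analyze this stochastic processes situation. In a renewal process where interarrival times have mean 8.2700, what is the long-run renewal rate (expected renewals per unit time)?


Long-run renewal rate = 1/E(X)
= 1/8.2700
= 0.1209

0.1209


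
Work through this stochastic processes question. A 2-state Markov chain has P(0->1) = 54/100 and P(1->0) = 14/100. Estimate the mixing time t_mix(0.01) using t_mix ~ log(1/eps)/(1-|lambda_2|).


lambda_2 = |1 - p01 - p10| = |1 - 0.5400 - 0.1400| = 0.3200
t_mix ~ log(1/eps)/(1 - |lambda_2|)
= log(100)/(1 - 0.3200) = 4.6052/0.6800
= 6.7723

6.7723


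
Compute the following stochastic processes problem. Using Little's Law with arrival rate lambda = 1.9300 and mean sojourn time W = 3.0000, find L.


Little's Law: L = lambda * W
= 1.9300 * 3.0000
= 5.7900

5.7900


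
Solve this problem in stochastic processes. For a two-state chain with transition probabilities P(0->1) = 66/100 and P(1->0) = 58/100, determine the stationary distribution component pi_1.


Stationary distribution: pi_0 = p10/(p01+p10), pi_1 = p01/(p01+p10)
p01 = 0.6600, p10 = 0.5800
pi_1 = 0.5323

0.5323


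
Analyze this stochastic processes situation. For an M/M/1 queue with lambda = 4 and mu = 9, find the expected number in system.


rho = 4/9 = 0.4444
L = rho/(1-rho)
= 0.4444/0.5556
= 0.8000

0.8000


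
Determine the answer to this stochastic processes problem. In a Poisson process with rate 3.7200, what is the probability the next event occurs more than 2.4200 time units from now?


P(X > t) = exp(-lambda * t)
= exp(-3.7200 * 2.4200)
= exp(-9.0024) = 1.2311e-04

1.2311e-04


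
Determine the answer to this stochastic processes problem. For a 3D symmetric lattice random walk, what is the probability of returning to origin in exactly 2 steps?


P(return in 2 steps) = P(reverse first step) = 1/(2d)
= 1/6
= 0.1667

0.1667


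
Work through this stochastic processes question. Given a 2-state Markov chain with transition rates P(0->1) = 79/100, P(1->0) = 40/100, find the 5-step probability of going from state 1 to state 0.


Computing P^5 by matrix multiplication.
P = [[0.2100, 0.7900], [0.4000, 0.6000]]
After raising P to the power 5:
P^5(1,0) = 0.3362

0.3362


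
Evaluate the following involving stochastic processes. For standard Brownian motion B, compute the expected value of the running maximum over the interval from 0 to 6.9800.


E(max B(s)) = sqrt(2t/pi)
= sqrt(2*6.9800/pi)
= sqrt(4.4436)
= 2.1080

2.1080


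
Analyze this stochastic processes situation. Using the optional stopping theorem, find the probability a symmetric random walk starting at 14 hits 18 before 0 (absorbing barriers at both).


By optional stopping theorem: E(M at tau) = M(0) = 14
P(hit 18)*18 + P(hit 0)*0 = 14
P(hit 18) = (14 - 0)/(18 - 0) = 7/9 = 0.7778

0.7778


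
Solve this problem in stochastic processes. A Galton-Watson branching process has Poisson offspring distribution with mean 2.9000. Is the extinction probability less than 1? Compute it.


Since mu = 2.9000 > 1, extinction prob q < 1.
Solve s = exp(mu*(s-1)) iteratively.
q = 0.0668

0.0668


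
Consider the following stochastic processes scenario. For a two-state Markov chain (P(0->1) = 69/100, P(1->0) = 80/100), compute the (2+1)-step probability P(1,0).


P^3 = P^2 * P^1
Computing via matrix multiplication of the transition matrix.
Entry (1,0) of P^3 = 0.6001

0.6001


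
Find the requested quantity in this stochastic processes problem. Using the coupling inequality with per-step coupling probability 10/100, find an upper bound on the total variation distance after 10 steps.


TV distance bound <= (1-delta)^n
= (1 - 0.1000)^10
= 0.9000^10
= 0.3487

0.3487


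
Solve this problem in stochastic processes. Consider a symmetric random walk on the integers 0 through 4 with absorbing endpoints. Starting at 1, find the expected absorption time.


For symmetric RW on 0,...,N with absorbing barriers, E(i) = i*(N-i)
E(1) = 1 * 3 = 3

3


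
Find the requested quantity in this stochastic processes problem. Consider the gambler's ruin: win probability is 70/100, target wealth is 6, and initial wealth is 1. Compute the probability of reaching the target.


Gambler's ruin formula:
r = q/p = 0.3000/0.7000 = 0.4286
P(win) = (1 - r^i)/(1 - r^N)
= (1 - 0.4286^1)/(1 - 0.4286^6)
= 0.5750

0.5750


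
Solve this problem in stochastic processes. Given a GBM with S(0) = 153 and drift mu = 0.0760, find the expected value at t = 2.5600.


E[S(t)] = S(0) * exp(mu * t)
= 153 * exp(0.0760 * 2.5600)
= 153 * 1.2148
= 185.8608

185.8608


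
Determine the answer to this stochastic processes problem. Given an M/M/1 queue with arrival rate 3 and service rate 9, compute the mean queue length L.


rho = 3/9 = 0.3333
L = rho/(1-rho)
= 0.3333/0.6667
= 0.5000

0.5000


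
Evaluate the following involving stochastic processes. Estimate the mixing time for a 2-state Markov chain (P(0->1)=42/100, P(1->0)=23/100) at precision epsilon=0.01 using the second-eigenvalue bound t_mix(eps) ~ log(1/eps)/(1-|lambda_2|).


lambda_2 = |1 - p01 - p10| = |1 - 0.4200 - 0.2300| = 0.3500
t_mix ~ log(1/eps)/(1 - |lambda_2|)
= log(100)/(1 - 0.3500) = 4.6052/0.6500
= 7.0849

7.0849


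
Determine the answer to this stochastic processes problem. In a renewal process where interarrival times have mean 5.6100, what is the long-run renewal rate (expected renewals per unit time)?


Long-run renewal rate = 1/E(X)
= 1/5.6100
= 0.1783

0.1783


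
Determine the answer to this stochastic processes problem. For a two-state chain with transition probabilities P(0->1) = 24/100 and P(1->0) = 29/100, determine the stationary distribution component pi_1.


Stationary distribution: pi_0 = p10/(p01+p10), pi_1 = p01/(p01+p10)
p01 = 0.2400, p10 = 0.2900
pi_1 = 0.4528

0.4528


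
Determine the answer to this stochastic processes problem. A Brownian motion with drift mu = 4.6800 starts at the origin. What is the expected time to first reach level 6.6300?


Expected first passage time = a/mu
= 6.6300/4.6800
= 1.4167

1.4167


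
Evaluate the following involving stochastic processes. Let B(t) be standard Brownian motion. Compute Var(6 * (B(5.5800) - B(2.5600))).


Var(alpha*(B(t)-B(s))) = alpha^2 * (t-s)
= 6^2 * (5.5800 - 2.5600)
= 36 * 3.0200
= 108.7200

108.7200


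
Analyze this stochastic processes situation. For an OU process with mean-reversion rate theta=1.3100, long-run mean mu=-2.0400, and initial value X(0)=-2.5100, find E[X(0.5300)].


E[X(t)] = mu + (X(0) - mu)*exp(-theta*t)
= -2.0400 + (-2.5100 - -2.0400)*exp(-1.3100*0.5300)
= -2.0400 + -0.4700 * 0.4994
= -2.2747

-2.2747


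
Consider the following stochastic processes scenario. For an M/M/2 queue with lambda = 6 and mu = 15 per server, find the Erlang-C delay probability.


a = lambda/mu = 0.4000
rho = a/c = 0.2000
Erlang-C formula applied:
C(c,a) = 0.0667

0.0667


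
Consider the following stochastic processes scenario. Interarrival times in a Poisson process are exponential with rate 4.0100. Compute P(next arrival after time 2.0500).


P(X > t) = exp(-lambda * t)
= exp(-4.0100 * 2.0500)
= exp(-8.2205) = 2.6908e-04

2.6908e-04


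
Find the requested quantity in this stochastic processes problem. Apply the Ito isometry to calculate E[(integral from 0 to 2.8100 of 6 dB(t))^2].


By Ito isometry: E[(int f dB)^2] = int f^2 dt
= 6^2 * 2.8100
= 36 * 2.8100 = 101.1600

101.1600


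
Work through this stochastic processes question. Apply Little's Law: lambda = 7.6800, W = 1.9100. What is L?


Little's Law: L = lambda * W
= 7.6800 * 1.9100
= 14.6688

14.6688


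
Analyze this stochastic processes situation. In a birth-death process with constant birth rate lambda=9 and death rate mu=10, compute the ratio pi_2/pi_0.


For birth-death process, pi_n/pi_0 = (lambda/mu)^n
= (9/10)^2
= 0.8100

0.8100


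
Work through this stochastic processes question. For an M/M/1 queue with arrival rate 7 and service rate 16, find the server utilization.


rho = lambda/mu
= 7/16
= 0.4375

0.4375


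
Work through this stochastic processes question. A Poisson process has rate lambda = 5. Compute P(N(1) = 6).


P(N(t)=k) = (lambda*t)^k * exp(-lambda*t) / k!
lambda*t = 5
= 5^6 * exp(-5) / 6!
= 15625 * 0.0067 / 720
= 0.1462

0.1462


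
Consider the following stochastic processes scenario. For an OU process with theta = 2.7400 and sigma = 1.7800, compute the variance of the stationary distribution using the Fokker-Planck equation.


Stationary variance = sigma^2 / (2*theta)
= 1.7800^2 / (2*2.7400)
= 3.1684 / 5.4800
= 0.5782

0.5782


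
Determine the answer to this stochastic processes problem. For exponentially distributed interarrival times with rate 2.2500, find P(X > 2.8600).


P(X > t) = exp(-lambda * t)
= exp(-2.2500 * 2.8600)
= exp(-6.4350) = 0.0016

0.0016


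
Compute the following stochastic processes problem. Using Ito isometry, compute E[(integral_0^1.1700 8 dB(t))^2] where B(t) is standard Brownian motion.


By Ito isometry: E[(int f dB)^2] = int f^2 dt
= 8^2 * 1.1700
= 64 * 1.1700 = 74.8800

74.8800


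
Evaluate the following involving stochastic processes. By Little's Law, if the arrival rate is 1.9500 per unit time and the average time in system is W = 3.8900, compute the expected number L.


Little's Law: L = lambda * W
= 1.9500 * 3.8900
= 7.5855

7.5855


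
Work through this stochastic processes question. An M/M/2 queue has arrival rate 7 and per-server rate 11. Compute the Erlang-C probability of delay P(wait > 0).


a = lambda/mu = 0.6364
rho = a/c = 0.3182
Erlang-C formula applied:
C(c,a) = 0.1536

0.1536


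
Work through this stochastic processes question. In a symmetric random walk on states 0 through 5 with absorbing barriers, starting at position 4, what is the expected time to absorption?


For symmetric RW on 0,...,N with absorbing barriers, E(i) = i*(N-i)
E(4) = 4 * 1 = 4

4


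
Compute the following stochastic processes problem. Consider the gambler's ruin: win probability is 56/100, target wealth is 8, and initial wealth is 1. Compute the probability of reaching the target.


Gambler's ruin formula:
r = q/p = 0.4400/0.5600 = 0.7857
P(win) = (1 - r^i)/(1 - r^N)
= (1 - 0.7857^1)/(1 - 0.7857^8)
= 0.2507

0.2507


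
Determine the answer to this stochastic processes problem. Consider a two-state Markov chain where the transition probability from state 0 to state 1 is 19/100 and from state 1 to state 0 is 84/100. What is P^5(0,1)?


Computing P^5 by matrix multiplication.
P = [[0.8100, 0.1900], [0.8400, 0.1600]]
After raising P to the power 5:
P^5(0,1) = 0.1845

0.1845


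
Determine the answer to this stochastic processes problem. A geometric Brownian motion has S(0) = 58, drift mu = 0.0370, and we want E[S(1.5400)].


E[S(t)] = S(0) * exp(mu * t)
= 58 * exp(0.0370 * 1.5400)
= 58 * 1.0586
= 61.4008

61.4008


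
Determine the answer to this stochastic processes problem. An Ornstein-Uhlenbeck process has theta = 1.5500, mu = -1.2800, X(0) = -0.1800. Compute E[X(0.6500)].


E[X(t)] = mu + (X(0) - mu)*exp(-theta*t)
= -1.2800 + (-0.1800 - -1.2800)*exp(-1.5500*0.6500)
= -1.2800 + 1.1000 * 0.3651
= -0.8784

-0.8784


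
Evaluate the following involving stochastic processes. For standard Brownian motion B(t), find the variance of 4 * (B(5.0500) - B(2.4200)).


Var(alpha*(B(t)-B(s))) = alpha^2 * (t-s)
= 4^2 * (5.0500 - 2.4200)
= 16 * 2.6300
= 42.0800

42.0800


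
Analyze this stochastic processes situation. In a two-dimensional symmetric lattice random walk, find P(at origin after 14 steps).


P = C(14,7)^2 / 4^14
= 3432^2 / 268435456
= 11778624 / 268435456
= 0.0439

0.0439


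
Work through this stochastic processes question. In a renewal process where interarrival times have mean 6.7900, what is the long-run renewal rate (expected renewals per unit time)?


Long-run renewal rate = 1/E(X)
= 1/6.7900
= 0.1473

0.1473


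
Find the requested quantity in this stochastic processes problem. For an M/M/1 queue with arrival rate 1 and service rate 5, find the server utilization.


rho = lambda/mu
= 1/5
= 0.2000

0.2000


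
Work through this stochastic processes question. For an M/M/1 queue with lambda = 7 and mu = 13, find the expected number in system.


rho = 7/13 = 0.5385
L = rho/(1-rho)
= 0.5385/0.4615
= 1.1667

1.1667


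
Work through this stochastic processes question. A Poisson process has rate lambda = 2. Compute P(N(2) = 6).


P(N(t)=k) = (lambda*t)^k * exp(-lambda*t) / k!
lambda*t = 4
= 4^6 * exp(-4) / 6!
= 4096 * 0.0183 / 720
= 0.1042

0.1042


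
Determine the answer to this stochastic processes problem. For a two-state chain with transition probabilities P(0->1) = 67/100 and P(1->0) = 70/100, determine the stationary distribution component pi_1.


Stationary distribution: pi_0 = p10/(p01+p10), pi_1 = p01/(p01+p10)
p01 = 0.6700, p10 = 0.7000
pi_1 = 0.4891

0.4891


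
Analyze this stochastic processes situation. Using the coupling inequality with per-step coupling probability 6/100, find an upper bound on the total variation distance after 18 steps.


TV distance bound <= (1-delta)^n
= (1 - 0.0600)^18
= 0.9400^18
= 0.3283

0.3283


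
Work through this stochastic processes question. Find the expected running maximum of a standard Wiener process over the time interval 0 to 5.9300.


E(max B(s)) = sqrt(2t/pi)
= sqrt(2*5.9300/pi)
= sqrt(3.7752)
= 1.9430

1.9430


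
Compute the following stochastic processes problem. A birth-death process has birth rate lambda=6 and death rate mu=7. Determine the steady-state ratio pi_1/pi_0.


For birth-death process, pi_n/pi_0 = (lambda/mu)^n
= (6/7)^1
= 0.8571

0.8571


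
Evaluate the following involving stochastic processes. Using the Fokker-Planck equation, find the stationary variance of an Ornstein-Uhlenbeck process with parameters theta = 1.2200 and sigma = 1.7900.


Stationary variance = sigma^2 / (2*theta)
= 1.7900^2 / (2*1.2200)
= 3.2041 / 2.4400
= 1.3132

1.3132


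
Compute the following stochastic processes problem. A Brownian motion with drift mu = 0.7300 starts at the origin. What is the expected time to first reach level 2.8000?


Expected first passage time = a/mu
= 2.8000/0.7300
= 3.8356

3.8356


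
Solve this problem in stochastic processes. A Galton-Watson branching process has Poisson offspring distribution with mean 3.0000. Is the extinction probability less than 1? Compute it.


Since mu = 3.0000 > 1, extinction prob q < 1.
Solve s = exp(mu*(s-1)) iteratively.
q = 0.0595

0.0595


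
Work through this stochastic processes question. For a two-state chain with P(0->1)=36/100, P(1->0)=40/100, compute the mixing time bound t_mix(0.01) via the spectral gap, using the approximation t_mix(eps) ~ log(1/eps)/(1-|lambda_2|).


lambda_2 = |1 - p01 - p10| = |1 - 0.3600 - 0.4000| = 0.2400
t_mix ~ log(1/eps)/(1 - |lambda_2|)
= log(100)/(1 - 0.2400) = 4.6052/0.7600
= 6.0594

6.0594


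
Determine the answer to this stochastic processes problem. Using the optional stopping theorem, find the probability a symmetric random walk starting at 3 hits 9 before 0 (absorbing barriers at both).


By optional stopping theorem: E(M at tau) = M(0) = 3
P(hit 9)*9 + P(hit 0)*0 = 3
P(hit 9) = (3 - 0)/(9 - 0) = 1/3 = 0.3333

0.3333


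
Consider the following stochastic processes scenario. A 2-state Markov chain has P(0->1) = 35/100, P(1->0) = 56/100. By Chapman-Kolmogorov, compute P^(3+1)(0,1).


P^4 = P^3 * P^1
Computing via matrix multiplication of the transition matrix.
Entry (0,1) of P^4 = 0.3846

0.3846


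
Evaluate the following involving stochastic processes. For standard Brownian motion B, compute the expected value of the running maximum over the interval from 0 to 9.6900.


E(max B(s)) = sqrt(2t/pi)
= sqrt(2*9.6900/pi)
= sqrt(6.1688)
= 2.4837

2.4837


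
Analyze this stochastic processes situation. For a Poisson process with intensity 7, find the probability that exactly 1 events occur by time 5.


P(N(t)=k) = (lambda*t)^k * exp(-lambda*t) / k!
lambda*t = 35
= 35^1 * exp(-35) / 1!
= 35 * 6.3051e-16 / 1
= 2.2068e-14

2.2068e-14


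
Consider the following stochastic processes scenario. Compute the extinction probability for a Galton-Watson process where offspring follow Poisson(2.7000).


Since mu = 2.7000 > 1, extinction prob q < 1.
Solve s = exp(mu*(s-1)) iteratively.
q = 0.0844

0.0844


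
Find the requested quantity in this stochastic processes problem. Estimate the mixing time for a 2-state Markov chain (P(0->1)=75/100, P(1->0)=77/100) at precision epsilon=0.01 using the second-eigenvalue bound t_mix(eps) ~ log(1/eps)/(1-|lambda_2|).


lambda_2 = |1 - p01 - p10| = |1 - 0.7500 - 0.7700| = 0.5200
t_mix ~ log(1/eps)/(1 - |lambda_2|)
= log(100)/(1 - 0.5200) = 4.6052/0.4800
= 9.5941

9.5941


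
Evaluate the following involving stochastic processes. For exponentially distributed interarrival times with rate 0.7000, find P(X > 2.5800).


P(X > t) = exp(-lambda * t)
= exp(-0.7000 * 2.5800)
= exp(-1.8060) = 0.1643

0.1643


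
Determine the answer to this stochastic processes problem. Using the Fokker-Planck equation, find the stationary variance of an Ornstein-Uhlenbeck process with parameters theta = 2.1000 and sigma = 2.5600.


Stationary variance = sigma^2 / (2*theta)
= 2.5600^2 / (2*2.1000)
= 6.5536 / 4.2000
= 1.5604

1.5604


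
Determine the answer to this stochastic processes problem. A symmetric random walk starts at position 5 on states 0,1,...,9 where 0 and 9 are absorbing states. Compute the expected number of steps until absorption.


For symmetric RW on 0,...,N with absorbing barriers, E(i) = i*(N-i)
E(5) = 5 * 4 = 20

20


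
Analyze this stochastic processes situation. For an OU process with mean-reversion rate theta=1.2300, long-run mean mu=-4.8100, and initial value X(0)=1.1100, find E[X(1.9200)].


E[X(t)] = mu + (X(0) - mu)*exp(-theta*t)
= -4.8100 + (1.1100 - -4.8100)*exp(-1.2300*1.9200)
= -4.8100 + 5.9200 * 0.0943
= -4.2519

-4.2519


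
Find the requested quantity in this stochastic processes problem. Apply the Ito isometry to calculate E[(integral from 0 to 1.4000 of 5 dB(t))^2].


By Ito isometry: E[(int f dB)^2] = int f^2 dt
= 5^2 * 1.4000
= 25 * 1.4000 = 35.0000

35.0000


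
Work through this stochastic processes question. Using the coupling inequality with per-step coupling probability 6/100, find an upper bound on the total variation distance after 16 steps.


TV distance bound <= (1-delta)^n
= (1 - 0.0600)^16
= 0.9400^16
= 0.3716

0.3716


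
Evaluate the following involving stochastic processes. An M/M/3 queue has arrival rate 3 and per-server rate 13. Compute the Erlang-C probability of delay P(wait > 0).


a = lambda/mu = 0.2308
rho = a/c = 0.0769
Erlang-C formula applied:
C(c,a) = 0.0018

0.0018


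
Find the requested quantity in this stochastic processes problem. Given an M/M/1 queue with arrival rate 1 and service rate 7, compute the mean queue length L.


rho = 1/7 = 0.1429
L = rho/(1-rho)
= 0.1429/0.8571
= 0.1667

0.1667


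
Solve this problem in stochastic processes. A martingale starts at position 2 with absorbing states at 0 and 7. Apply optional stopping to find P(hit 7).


By optional stopping theorem: E(M at tau) = M(0) = 2
P(hit 7)*7 + P(hit 0)*0 = 2
P(hit 7) = (2 - 0)/(7 - 0) = 2/7 = 0.2857

0.2857


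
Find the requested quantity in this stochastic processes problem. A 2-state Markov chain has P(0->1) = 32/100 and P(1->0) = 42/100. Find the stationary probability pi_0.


Stationary distribution: pi_0 = p10/(p01+p10), pi_1 = p01/(p01+p10)
p01 = 0.3200, p10 = 0.4200
pi_0 = 0.5676

0.5676


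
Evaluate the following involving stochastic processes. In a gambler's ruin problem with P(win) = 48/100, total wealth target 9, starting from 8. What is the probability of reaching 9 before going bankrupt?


Gambler's ruin formula:
r = q/p = 0.5200/0.4800 = 1.0833
P(win) = (1 - r^i)/(1 - r^N)
= (1 - 1.0833^8)/(1 - 1.0833^9)
= 0.8502

0.8502


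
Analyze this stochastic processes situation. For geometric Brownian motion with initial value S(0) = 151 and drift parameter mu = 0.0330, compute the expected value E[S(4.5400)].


E[S(t)] = S(0) * exp(mu * t)
= 151 * exp(0.0330 * 4.5400)
= 151 * 1.1616
= 175.4054

175.4054


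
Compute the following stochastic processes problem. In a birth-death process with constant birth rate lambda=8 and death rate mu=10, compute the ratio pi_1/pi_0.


For birth-death process, pi_n/pi_0 = (lambda/mu)^n
= (8/10)^1
= 0.8000

0.8000


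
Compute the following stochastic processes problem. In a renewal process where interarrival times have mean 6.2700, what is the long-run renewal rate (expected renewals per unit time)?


Long-run renewal rate = 1/E(X)
= 1/6.2700
= 0.1595

0.1595


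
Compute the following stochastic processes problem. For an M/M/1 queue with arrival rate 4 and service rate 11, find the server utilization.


rho = lambda/mu
= 4/11
= 0.3636

0.3636


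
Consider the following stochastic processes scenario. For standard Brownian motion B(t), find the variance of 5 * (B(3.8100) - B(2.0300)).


Var(alpha*(B(t)-B(s))) = alpha^2 * (t-s)
= 5^2 * (3.8100 - 2.0300)
= 25 * 1.7800
= 44.5000

44.5000


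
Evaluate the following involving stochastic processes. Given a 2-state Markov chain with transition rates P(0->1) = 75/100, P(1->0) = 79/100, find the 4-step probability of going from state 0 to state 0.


Computing P^4 by matrix multiplication.
P = [[0.2500, 0.7500], [0.7900, 0.2100]]
After raising P to the power 4:
P^4(0,0) = 0.5544

0.5544


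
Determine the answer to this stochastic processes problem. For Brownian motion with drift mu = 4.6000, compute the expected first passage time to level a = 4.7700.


Expected first passage time = a/mu
= 4.7700/4.6000
= 1.0370

1.0370


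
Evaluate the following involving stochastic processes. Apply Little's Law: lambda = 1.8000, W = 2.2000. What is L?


Little's Law: L = lambda * W
= 1.8000 * 2.2000
= 3.9600

3.9600


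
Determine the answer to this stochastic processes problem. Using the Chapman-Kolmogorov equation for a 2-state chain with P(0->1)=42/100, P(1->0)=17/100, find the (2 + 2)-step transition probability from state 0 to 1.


P^4 = P^2 * P^2
Computing via matrix multiplication of the transition matrix.
Entry (0,1) of P^4 = 0.6917

0.6917


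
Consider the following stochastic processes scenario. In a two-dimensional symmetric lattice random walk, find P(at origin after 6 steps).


P = C(6,3)^2 / 4^6
= 20^2 / 4096
= 400 / 4096
= 0.0977

0.0977


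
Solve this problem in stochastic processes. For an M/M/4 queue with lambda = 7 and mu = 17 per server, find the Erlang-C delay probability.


a = lambda/mu = 0.4118
rho = a/c = 0.1029
Erlang-C formula applied:
C(c,a) = 8.8456e-04

8.8456e-04


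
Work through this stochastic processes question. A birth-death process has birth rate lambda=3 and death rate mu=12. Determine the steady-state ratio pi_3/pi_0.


For birth-death process, pi_n/pi_0 = (lambda/mu)^n
= (3/12)^3
= 0.0156

0.0156


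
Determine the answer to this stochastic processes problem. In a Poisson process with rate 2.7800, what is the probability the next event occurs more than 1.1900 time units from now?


P(X > t) = exp(-lambda * t)
= exp(-2.7800 * 1.1900)
= exp(-3.3082) = 0.0366

0.0366


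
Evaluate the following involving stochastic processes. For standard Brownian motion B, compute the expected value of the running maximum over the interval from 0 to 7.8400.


E(max B(s)) = sqrt(2t/pi)
= sqrt(2*7.8400/pi)
= sqrt(4.9911)
= 2.2341

2.2341


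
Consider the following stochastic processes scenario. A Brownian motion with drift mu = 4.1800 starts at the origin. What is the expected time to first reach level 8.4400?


Expected first passage time = a/mu
= 8.4400/4.1800
= 2.0191

2.0191


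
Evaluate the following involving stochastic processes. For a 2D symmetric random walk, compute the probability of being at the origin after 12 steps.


P = C(12,6)^2 / 4^12
= 924^2 / 16777216
= 853776 / 16777216
= 0.0509

0.0509


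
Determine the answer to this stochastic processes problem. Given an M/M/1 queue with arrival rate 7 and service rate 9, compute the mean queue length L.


rho = 7/9 = 0.7778
L = rho/(1-rho)
= 0.7778/0.2222
= 3.5000

3.5000


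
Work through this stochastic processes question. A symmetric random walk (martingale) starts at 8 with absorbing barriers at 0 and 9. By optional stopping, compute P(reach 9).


By optional stopping theorem: E(M at tau) = M(0) = 8
P(hit 9)*9 + P(hit 0)*0 = 8
P(hit 9) = (8 - 0)/(9 - 0) = 8/9 = 0.8889

0.8889


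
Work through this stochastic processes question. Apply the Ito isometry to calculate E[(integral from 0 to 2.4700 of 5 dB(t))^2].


By Ito isometry: E[(int f dB)^2] = int f^2 dt
= 5^2 * 2.4700
= 25 * 2.4700 = 61.7500

61.7500


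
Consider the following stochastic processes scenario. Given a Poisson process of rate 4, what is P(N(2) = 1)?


P(N(t)=k) = (lambda*t)^k * exp(-lambda*t) / k!
lambda*t = 8
= 8^1 * exp(-8) / 1!
= 8 * 3.3546e-04 / 1
= 0.0027

0.0027


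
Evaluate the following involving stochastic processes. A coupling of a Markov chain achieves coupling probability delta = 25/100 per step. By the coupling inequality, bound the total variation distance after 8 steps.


TV distance bound <= (1-delta)^n
= (1 - 0.2500)^8
= 0.7500^8
= 0.1001

0.1001


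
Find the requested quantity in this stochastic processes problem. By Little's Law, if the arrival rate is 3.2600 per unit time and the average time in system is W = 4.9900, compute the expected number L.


Little's Law: L = lambda * W
= 3.2600 * 4.9900
= 16.2674

16.2674


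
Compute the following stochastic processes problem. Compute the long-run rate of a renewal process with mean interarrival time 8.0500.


Long-run renewal rate = 1/E(X)
= 1/8.0500
= 0.1242

0.1242


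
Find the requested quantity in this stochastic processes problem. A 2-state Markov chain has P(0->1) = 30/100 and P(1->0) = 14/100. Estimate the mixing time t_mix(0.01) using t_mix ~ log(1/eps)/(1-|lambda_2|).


lambda_2 = |1 - p01 - p10| = |1 - 0.3000 - 0.1400| = 0.5600
t_mix ~ log(1/eps)/(1 - |lambda_2|)
= log(100)/(1 - 0.5600) = 4.6052/0.4400
= 10.4663

10.4663


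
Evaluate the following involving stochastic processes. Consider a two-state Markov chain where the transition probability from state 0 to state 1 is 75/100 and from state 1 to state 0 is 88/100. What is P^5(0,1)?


Computing P^5 by matrix multiplication.
P = [[0.2500, 0.7500], [0.8800, 0.1200]]
After raising P to the power 5:
P^5(0,1) = 0.5058

0.5058


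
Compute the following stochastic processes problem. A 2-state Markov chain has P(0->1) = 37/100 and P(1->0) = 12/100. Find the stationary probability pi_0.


Stationary distribution: pi_0 = p10/(p01+p10), pi_1 = p01/(p01+p10)
p01 = 0.3700, p10 = 0.1200
pi_0 = 0.2449

0.2449


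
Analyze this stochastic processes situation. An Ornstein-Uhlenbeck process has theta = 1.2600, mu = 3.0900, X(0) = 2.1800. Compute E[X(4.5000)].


E[X(t)] = mu + (X(0) - mu)*exp(-theta*t)
= 3.0900 + (2.1800 - 3.0900)*exp(-1.2600*4.5000)
= 3.0900 + -0.9100 * 0.0034
= 3.0869

3.0869


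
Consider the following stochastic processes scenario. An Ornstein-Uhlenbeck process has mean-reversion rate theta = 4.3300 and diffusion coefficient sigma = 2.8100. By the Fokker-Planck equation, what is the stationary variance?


Stationary variance = sigma^2 / (2*theta)
= 2.8100^2 / (2*4.3300)
= 7.8961 / 8.6600
= 0.9118

0.9118


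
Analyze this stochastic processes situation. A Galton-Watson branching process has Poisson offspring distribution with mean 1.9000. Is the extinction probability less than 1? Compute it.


Since mu = 1.9000 > 1, extinction prob q < 1.
Solve s = exp(mu*(s-1)) iteratively.
q = 0.2328

0.2328


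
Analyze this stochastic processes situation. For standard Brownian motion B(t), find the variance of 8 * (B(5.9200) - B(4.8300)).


Var(alpha*(B(t)-B(s))) = alpha^2 * (t-s)
= 8^2 * (5.9200 - 4.8300)
= 64 * 1.0900
= 69.7600

69.7600


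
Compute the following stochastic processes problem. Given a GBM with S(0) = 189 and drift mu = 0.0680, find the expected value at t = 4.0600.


E[S(t)] = S(0) * exp(mu * t)
= 189 * exp(0.0680 * 4.0600)
= 189 * 1.3180
= 249.0932

249.0932


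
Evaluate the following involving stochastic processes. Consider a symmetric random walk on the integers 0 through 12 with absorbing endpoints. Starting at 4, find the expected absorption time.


For symmetric RW on 0,...,N with absorbing barriers, E(i) = i*(N-i)
E(4) = 4 * 8 = 32

32


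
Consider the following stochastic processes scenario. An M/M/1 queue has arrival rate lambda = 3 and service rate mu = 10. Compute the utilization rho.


rho = lambda/mu
= 3/10
= 0.3000

0.3000


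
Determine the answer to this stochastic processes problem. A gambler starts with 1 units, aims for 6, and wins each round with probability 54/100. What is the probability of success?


Gambler's ruin formula:
r = q/p = 0.4600/0.5400 = 0.8519
P(win) = (1 - r^i)/(1 - r^N)
= (1 - 0.8519^1)/(1 - 0.8519^6)
= 0.2398

0.2398


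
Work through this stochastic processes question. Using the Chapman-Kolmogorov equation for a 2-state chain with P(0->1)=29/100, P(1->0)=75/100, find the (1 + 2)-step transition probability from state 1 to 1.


P^3 = P^1 * P^2
Computing via matrix multiplication of the transition matrix.
Entry (1,1) of P^3 = 0.2788

0.2788


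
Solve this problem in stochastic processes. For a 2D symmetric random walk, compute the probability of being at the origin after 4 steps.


P = C(4,2)^2 / 4^4
= 6^2 / 256
= 36 / 256
= 0.1406

0.1406


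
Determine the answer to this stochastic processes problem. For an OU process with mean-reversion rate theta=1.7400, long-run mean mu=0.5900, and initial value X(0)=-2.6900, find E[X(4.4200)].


E[X(t)] = mu + (X(0) - mu)*exp(-theta*t)
= 0.5900 + (-2.6900 - 0.5900)*exp(-1.7400*4.4200)
= 0.5900 + -3.2800 * 4.5701e-04
= 0.5885

0.5885


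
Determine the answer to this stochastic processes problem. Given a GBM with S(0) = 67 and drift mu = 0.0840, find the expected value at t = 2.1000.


E[S(t)] = S(0) * exp(mu * t)
= 67 * exp(0.0840 * 2.1000)
= 67 * 1.1929
= 79.9253

79.9253


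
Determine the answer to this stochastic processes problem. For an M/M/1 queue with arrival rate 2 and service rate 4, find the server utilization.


rho = lambda/mu
= 2/4
= 0.5000

0.5000


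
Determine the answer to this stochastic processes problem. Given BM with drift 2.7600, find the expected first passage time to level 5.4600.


Expected first passage time = a/mu
= 5.4600/2.7600
= 1.9783

1.9783


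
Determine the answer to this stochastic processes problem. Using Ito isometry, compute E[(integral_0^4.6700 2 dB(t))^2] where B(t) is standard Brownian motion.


By Ito isometry: E[(int f dB)^2] = int f^2 dt
= 2^2 * 4.6700
= 4 * 4.6700 = 18.6800

18.6800


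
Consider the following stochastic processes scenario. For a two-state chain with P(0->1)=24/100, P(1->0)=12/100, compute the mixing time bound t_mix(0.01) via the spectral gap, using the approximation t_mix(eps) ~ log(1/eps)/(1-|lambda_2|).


lambda_2 = |1 - p01 - p10| = |1 - 0.2400 - 0.1200| = 0.6400
t_mix ~ log(1/eps)/(1 - |lambda_2|)
= log(100)/(1 - 0.6400) = 4.6052/0.3600
= 12.7921

12.7921


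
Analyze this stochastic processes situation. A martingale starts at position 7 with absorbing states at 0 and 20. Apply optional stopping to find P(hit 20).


By optional stopping theorem: E(M at tau) = M(0) = 7
P(hit 20)*20 + P(hit 0)*0 = 7
P(hit 20) = (7 - 0)/(20 - 0) = 7/20 = 0.3500

0.3500


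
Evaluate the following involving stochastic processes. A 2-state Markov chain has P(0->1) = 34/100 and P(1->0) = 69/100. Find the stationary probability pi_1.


Stationary distribution: pi_0 = p10/(p01+p10), pi_1 = p01/(p01+p10)
p01 = 0.3400, p10 = 0.6900
pi_1 = 0.3301

0.3301


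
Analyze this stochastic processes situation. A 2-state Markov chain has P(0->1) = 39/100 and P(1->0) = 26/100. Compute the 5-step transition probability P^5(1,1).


Computing P^5 by matrix multiplication.
P = [[0.6100, 0.3900], [0.2600, 0.7400]]
After raising P to the power 5:
P^5(1,1) = 0.6021

0.6021


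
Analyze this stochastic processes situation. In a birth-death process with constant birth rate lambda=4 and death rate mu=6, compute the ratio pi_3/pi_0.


For birth-death process, pi_n/pi_0 = (lambda/mu)^n
= (4/6)^3
= 0.2963

0.2963


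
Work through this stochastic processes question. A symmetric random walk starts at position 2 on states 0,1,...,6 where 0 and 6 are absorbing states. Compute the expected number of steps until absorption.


For symmetric RW on 0,...,N with absorbing barriers, E(i) = i*(N-i)
E(2) = 2 * 4 = 8

8


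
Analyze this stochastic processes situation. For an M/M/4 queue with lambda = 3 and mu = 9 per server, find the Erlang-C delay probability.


a = lambda/mu = 0.3333
rho = a/c = 0.0833
Erlang-C formula applied:
C(c,a) = 4.0209e-04

4.0209e-04


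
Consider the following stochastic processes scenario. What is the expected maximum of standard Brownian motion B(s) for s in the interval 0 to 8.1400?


E(max B(s)) = sqrt(2t/pi)
= sqrt(2*8.1400/pi)
= sqrt(5.1821)
= 2.2764

2.2764


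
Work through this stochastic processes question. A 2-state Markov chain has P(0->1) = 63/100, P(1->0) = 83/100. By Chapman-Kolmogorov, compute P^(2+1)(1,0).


P^3 = P^2 * P^1
Computing via matrix multiplication of the transition matrix.
Entry (1,0) of P^3 = 0.6238

0.6238


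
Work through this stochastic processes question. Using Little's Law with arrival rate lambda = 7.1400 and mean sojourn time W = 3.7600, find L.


Little's Law: L = lambda * W
= 7.1400 * 3.7600
= 26.8464

26.8464


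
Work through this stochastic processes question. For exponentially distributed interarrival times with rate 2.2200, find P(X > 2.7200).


P(X > t) = exp(-lambda * t)
= exp(-2.2200 * 2.7200)
= exp(-6.0384) = 0.0024

0.0024


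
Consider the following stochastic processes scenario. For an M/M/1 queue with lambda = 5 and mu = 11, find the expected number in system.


rho = 5/11 = 0.4545
L = rho/(1-rho)
= 0.4545/0.5455
= 0.8333

0.8333


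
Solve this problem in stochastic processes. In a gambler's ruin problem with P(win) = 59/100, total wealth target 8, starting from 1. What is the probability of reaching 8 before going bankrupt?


Gambler's ruin formula:
r = q/p = 0.4100/0.5900 = 0.6949
P(win) = (1 - r^i)/(1 - r^N)
= (1 - 0.6949^1)/(1 - 0.6949^8)
= 0.3226

0.3226
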